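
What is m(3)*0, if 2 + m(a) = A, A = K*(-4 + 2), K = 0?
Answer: 0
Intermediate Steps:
A = 0 (A = 0*(-4 + 2) = 0*(-2) = 0)
m(a) = -2 (m(a) = -2 + 0 = -2)
m(3)*0 = -2*0 = 0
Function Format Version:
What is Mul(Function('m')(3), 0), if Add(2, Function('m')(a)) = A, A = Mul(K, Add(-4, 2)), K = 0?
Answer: 0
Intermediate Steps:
A = 0 (A = Mul(0, Add(-4, 2)) = Mul(0, -2) = 0)
Function('m')(a) = -2 (Function('m')(a) = Add(-2, 0) = -2)
Mul(Function('m')(3), 0) = Mul(-2, 0) = 0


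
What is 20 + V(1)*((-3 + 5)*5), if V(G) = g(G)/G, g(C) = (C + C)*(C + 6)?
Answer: 160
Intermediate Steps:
g(C) = 2*C*(6 + C) (g(C) = (2*C)*(6 + C) = 2*C*(6 + C))
V(G) = 12 + 2*G (V(G) = (2*G*(6 + G))/G = 12 + 2*G)
20 + V(1)*((-3 + 5)*5) = 20 + (12 + 2*1)*((-3 + 5)*5) = 20 + (12 + 2)*(2*5) = 20 + 14*10 = 20 + 140 = 160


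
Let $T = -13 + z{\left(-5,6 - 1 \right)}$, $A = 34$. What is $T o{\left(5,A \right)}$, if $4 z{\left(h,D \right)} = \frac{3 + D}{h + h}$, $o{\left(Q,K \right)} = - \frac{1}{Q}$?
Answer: $\frac{66}{25} \approx 2.64$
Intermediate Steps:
$z{\left(h,D \right)} = \frac{3 + D}{8 h}$ ($z{\left(h,D \right)} = \frac{\left(3 + D\right) \frac{1}{h + h}}{4} = \frac{\left(3 + D\right) \frac{1}{2 h}}{4} = \frac{\frac{1}{2} \frac{1}{h} \left(3 + D\right)}{4} = \frac{3 + D}{8 h}$)
$T = - \frac{66}{5}$ ($T = -13 + \frac{3 + \left(6 - 1\right)}{8 \left(-5\right)} = -13 + \frac{1}{8} \left(- \frac{1}{5}\right) \left(3 + 5\right) = -13 + \frac{1}{8} \left(- \frac{1}{5}\right) 8 = -13 - \frac{1}{5} = - \frac{66}{5} \approx -13.2$)
$T o{\left(5,A \right)} = - \frac{66 \left(- \frac{1}{5}\right)}{5} = - \frac{66 \left(\left(-1\right) \frac{1}{5}\right)}{5} = \left(- \frac{66}{5}\right) \left(- \frac{1}{5}\right) = \frac{66}{25}$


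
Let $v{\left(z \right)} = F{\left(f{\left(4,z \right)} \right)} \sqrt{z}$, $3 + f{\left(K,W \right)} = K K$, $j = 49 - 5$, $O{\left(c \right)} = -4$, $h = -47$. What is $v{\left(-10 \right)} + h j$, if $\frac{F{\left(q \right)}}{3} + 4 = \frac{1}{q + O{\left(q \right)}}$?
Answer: $-2068 - \frac{35 i \sqrt{10}}{3} \approx -2068.0 - 36.893 i$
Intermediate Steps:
$j = 44$
$f{\left(K,W \right)} = -3 + K^{2}$ ($f{\left(K,W \right)} = -3 + K K = -3 + K^{2}$)
$F{\left(q \right)} = -12 + \frac{3}{-4 + q}$ ($F{\left(q \right)} = -12 + \frac{3}{q - 4} = -12 + \frac{3}{-4 + q}$)
$v{\left(z \right)} = - \frac{35 \sqrt{z}}{3}$ ($v{\left(z \right)} = \frac{3 \left(17 - 4 \left(-3 + 4^{2}\right)\right)}{-4 - \left(3 - 4^{2}\right)} \sqrt{z} = \frac{3 \left(17 - 4 \left(-3 + 16\right)\right)}{-4 + \left(-3 + 16\right)} \sqrt{z} = \frac{3 \left(17 - 52\right)}{-4 + 13} \sqrt{z} = \frac{3 \left(17 - 52\right)}{9} \sqrt{z} = 3 \cdot \frac{1}{9} \left(-35\right) \sqrt{z} = - \frac{35 \sqrt{z}}{3}$)
$v{\left(-10 \right)} + h j = - \frac{35 \sqrt{-10}}{3} - 2068 = - \frac{35 i \sqrt{10}}{3} - 2068 = -2068 - \frac{35 i \sqrt{10}}{3}$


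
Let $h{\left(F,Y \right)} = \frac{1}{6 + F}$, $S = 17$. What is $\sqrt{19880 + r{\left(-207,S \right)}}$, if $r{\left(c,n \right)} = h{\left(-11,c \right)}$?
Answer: $\frac{\sqrt{496995}}{5} \approx 141.0$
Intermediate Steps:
$r{\left(c,n \right)} = - \frac{1}{5}$ ($r{\left(c,n \right)} = \frac{1}{6 - 11} = \frac{1}{-5} = - \frac{1}{5}$)
$\sqrt{19880 + r{\left(-207,S \right)}} = \sqrt{19880 - \frac{1}{5}} = \sqrt{\frac{99399}{5}} = \frac{\sqrt{496995}}{5}$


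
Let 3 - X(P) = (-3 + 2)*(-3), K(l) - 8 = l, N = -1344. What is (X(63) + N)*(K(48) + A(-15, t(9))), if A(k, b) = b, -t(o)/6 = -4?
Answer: -107520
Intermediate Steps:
K(l) = 8 + l
t(o) = 24 (t(o) = -6*(-4) = 24)
X(P) = 0 (X(P) = 3 - (-3 + 2)*(-3) = 3 - (-1)*(-3) = 3 - 1*3 = 3 - 3 = 0)
(X(63) + N)*(K(48) + A(-15, t(9))) = (0 - 1344)*((8 + 48) + 24) = -1344*(56 + 24) = -1344*80 = -107520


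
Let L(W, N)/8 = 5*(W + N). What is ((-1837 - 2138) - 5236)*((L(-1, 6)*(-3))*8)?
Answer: 44212800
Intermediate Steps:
L(W, N) = 40*N + 40*W (L(W, N) = 8*(5*(W + N)) = 8*(5*(N + W)) = 8*(5*N + 5*W) = 40*N + 40*W)
((-1837 - 2138) - 5236)*((L(-1, 6)*(-3))*8) = ((-1837 - 2138) - 5236)*(((40*6 + 40*(-1))*(-3))*8) = (-3975 - 5236)*(((240 - 40)*(-3))*8) = -9211*200*(-3)*8 = -(-5526600)*8 = -9211*(-4800) = 44212800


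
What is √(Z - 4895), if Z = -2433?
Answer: 4*I*√458 ≈ 85.604*I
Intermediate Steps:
√(Z - 4895) = √(-2433 - 4895) = √(-7328) = 4*I*√458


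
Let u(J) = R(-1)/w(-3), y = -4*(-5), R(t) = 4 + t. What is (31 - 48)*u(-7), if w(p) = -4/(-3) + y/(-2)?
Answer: 153/26 ≈ 5.8846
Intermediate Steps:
y = 20
w(p) = -26/3 (w(p) = -4/(-3) + 20/(-2) = -4*(-1/3) + 20*(-1/2) = 4/3 - 10 = -26/3)
u(J) = -9/26 (u(J) = (4 - 1)/(-26/3) = 3*(-3/26) = -9/26)
(31 - 48)*u(-7) = (31 - 48)*(-9/26) = -17*(-9/26) = 153/26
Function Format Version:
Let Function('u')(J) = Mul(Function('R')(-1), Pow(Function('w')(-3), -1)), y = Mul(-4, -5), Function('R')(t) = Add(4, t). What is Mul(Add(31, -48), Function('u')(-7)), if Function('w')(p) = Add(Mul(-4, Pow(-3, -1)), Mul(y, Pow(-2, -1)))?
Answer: Rational(153, 26) ≈ 5.8846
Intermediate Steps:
y = 20
Function('w')(p) = Rational(-26, 3) (Function('w')(p) = Add(Mul(-4, Pow(-3, -1)), Mul(20, Pow(-2, -1))) = Add(Mul(-4, Rational(-1, 3)), Mul(20, Rational(-1, 2))) = Add(Rational(4, 3), -10) = Rational(-26, 3))
Function('u')(J) = Rational(-9, 26) (Function('u')(J) = Mul(Add(4, -1), Pow(Rational(-26, 3), -1)) = Mul(3, Rational(-3, 26)) = Rational(-9, 26))
Mul(Add(31, -48), Function('u')(-7)) = Mul(Add(31, -48), Rational(-9, 26)) = Mul(-17, Rational(-9, 26)) = Rational(153, 26)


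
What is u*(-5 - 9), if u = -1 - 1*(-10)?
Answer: -126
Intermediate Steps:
u = 9 (u = -1 + 10 = 9)
u*(-5 - 9) = 9*(-5 - 9) = 9*(-14) = -126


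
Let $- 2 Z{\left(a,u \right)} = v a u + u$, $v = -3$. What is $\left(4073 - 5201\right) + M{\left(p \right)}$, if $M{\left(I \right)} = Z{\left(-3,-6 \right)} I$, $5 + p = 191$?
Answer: $4452$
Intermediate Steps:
$p = 186$ ($p = -5 + 191 = 186$)
$Z{\left(a,u \right)} = - \frac{u}{2} + \frac{3 a u}{2}$ ($Z{\left(a,u \right)} = - \frac{- 3 a u + u}{2} = - \frac{u - 3 a u}{2} = - \frac{u}{2} + \frac{3 a u}{2}$)
$M{\left(I \right)} = 30 I$ ($M{\left(I \right)} = \frac{1}{2} \left(-6\right) \left(-1 + 3 \left(-3\right)\right) I = \frac{1}{2} \left(-6\right) \left(-1 - 9\right) I = \frac{1}{2} \left(-6\right) \left(-10\right) I = 30 I$)
$\left(4073 - 5201\right) + M{\left(p \right)} = \left(4073 - 5201\right) + 30 \cdot 186 = \left(4073 - 5201\right) + 5580 = -1128 + 5580 = 4452$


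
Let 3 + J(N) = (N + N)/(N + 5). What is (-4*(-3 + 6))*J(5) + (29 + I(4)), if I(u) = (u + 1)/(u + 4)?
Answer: 429/8 ≈ 53.625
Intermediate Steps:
I(u) = (1 + u)/(4 + u)
J(N) = -3 + 2*N/(5 + N) (J(N) = -3 + (N + N)/(N + 5) = -3 + (2*N)/(5 + N) = -3 + 2*N/(5 + N))
(-4*(-3 + 6))*J(5) + (29 + I(4)) = (-4*(-3 + 6))*((-15 - 1*5)/(5 + 5)) + (29 + (1 + 4)/(4 + 4)) = (-4*3)*((-15 - 5)/10) + (29 + 5/8) = -6*(-20)/5 + (29 + (1/8)*5) = -12*(-2) + (29 + 5/8) = 24 + 237/8 = 429/8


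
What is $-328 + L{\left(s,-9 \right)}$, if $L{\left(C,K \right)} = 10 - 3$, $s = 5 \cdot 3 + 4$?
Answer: $-321$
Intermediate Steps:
$s = 19$ ($s = 15 + 4 = 19$)
$L{\left(C,K \right)} = 7$
$-328 + L{\left(s,-9 \right)} = -328 + 7 = -321$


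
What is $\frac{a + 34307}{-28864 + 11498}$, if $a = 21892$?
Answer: $- \frac{56199}{17366} \approx -3.2362$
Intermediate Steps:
$\frac{a + 34307}{-28864 + 11498} = \frac{21892 + 34307}{-28864 + 11498} = \frac{56199}{-17366} = 56199 \left(- \frac{1}{17366}\right) = - \frac{56199}{17366}$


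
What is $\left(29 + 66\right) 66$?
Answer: $6270$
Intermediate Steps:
$\left(29 + 66\right) 66 = 95 \cdot 66 = 6270$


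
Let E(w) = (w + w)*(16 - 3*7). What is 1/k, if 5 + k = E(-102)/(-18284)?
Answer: -4571/23110 ≈ -0.19779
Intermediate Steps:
E(w) = -10*w (E(w) = (2*w)*(16 - 21) = (2*w)*(-5) = -10*w)
k = -23110/4571 (k = -5 - 10*(-102)/(-18284) = -5 + 1020*(-1/18284) = -5 - 255/4571 = -23110/4571 ≈ -5.0558)
1/k = 1/(-23110/4571) = -4571/23110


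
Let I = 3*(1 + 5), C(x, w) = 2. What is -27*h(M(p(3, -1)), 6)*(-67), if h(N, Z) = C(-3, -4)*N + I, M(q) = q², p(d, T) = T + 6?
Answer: 123012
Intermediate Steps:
p(d, T) = 6 + T
I = 18 (I = 3*6 = 18)
h(N, Z) = 18 + 2*N (h(N, Z) = 2*N + 18 = 18 + 2*N)
-27*h(M(p(3, -1)), 6)*(-67) = -27*(18 + 2*(6 - 1)²)*(-67) = -27*(18 + 2*5²)*(-67) = -27*(18 + 2*25)*(-67) = -27*(18 + 50)*(-67) = -27*68*(-67) = -1836*(-67) = 123012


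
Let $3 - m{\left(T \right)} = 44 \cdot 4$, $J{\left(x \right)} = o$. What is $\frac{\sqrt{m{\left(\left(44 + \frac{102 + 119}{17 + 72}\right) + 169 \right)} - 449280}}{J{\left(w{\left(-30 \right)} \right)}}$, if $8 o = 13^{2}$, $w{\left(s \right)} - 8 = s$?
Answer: $\frac{8 i \sqrt{449453}}{169} \approx 31.736 i$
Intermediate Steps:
$w{\left(s \right)} = 8 + s$
$o = \frac{169}{8}$ ($o = \frac{13^{2}}{8} = \frac{1}{8} \cdot 169 = \frac{169}{8} \approx 21.125$)
$J{\left(x \right)} = \frac{169}{8}$
$m{\left(T \right)} = -173$ ($m{\left(T \right)} = 3 - 44 \cdot 4 = 3 - 176 = -173$)
$\frac{\sqrt{m{\left(\left(44 + \frac{102 + 119}{17 + 72}\right) + 169 \right)} - 449280}}{J{\left(w{\left(-30 \right)} \right)}} = \frac{\sqrt{-173 - 449280}}{\frac{169}{8}} = \sqrt{-449453} \cdot \frac{8}{169} = i \sqrt{449453} \cdot \frac{8}{169} = \frac{8 i \sqrt{449453}}{169}$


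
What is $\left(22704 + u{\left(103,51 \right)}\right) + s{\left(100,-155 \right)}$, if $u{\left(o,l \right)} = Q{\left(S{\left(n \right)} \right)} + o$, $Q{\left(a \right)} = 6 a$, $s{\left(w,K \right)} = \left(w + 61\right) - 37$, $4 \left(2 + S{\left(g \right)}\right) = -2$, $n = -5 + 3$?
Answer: $22916$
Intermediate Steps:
$n = -2$
$S{\left(g \right)} = - \frac{5}{2}$ ($S{\left(g \right)} = -2 + \frac{1}{4} \left(-2\right) = -2 - \frac{1}{2} = - \frac{5}{2}$)
$s{\left(w,K \right)} = 24 + w$ ($s{\left(w,K \right)} = \left(61 + w\right) - 37 = 24 + w$)
$u{\left(o,l \right)} = -15 + o$ ($u{\left(o,l \right)} = 6 \left(- \frac{5}{2}\right) + o = -15 + o$)
$\left(22704 + u{\left(103,51 \right)}\right) + s{\left(100,-155 \right)} = \left(22704 + \left(-15 + 103\right)\right) + \left(24 + 100\right) = \left(22704 + 88\right) + 124 = 22792 + 124 = 22916$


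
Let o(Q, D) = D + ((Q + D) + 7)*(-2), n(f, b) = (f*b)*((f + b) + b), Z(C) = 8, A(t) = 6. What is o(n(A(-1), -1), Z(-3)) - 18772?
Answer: -18746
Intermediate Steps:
n(f, b) = b*f*(f + 2*b) (n(f, b) = (b*f)*((b + f) + b) = (b*f)*(f + 2*b) = b*f*(f + 2*b))
o(Q, D) = -14 - D - 2*Q (o(Q, D) = D + ((D + Q) + 7)*(-2) = D + (7 + D + Q)*(-2) = D + (-14 - 2*D - 2*Q) = -14 - D - 2*Q)
o(n(A(-1), -1), Z(-3)) - 18772 = (-14 - 1*8 - (-2)*6*(6 + 2*(-1))) - 18772 = (-14 - 8 - (-2)*6*(6 - 2)) - 18772 = (-14 - 8 - (-2)*6*4) - 18772 = (-14 - 8 - 2*(-24)) - 18772 = (-14 - 8 + 48) - 18772 = 26 - 18772 = -18746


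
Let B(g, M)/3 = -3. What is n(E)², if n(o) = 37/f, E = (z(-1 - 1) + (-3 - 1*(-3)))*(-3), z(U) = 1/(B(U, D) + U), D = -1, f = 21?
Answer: 1369/441 ≈ 3.1043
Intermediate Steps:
B(g, M) = -9 (B(g, M) = 3*(-3) = -9)
z(U) = 1/(-9 + U)
E = 3/11 (E = (1/(-9 + (-1 - 1)) + (-3 - 1*(-3)))*(-3) = (1/(-9 - 2) + (-3 + 3))*(-3) = (1/(-11) + 0)*(-3) = (-1/11 + 0)*(-3) = -1/11*(-3) = 3/11 ≈ 0.27273)
n(o) = 37/21
n(E)² = (37/21)² = 1369/441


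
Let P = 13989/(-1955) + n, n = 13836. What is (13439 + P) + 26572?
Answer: 105256896/1955 ≈ 53840.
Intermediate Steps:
P = 27035391/1955 (P = 13989/(-1955) + 13836 = 13989*(-1/1955) + 13836 = -13989/1955 + 13836 = 27035391/1955 ≈ 13829.)
(13439 + P) + 26572 = (13439 + 27035391/1955) + 26572 = 53308636/1955 + 26572 = 105256896/1955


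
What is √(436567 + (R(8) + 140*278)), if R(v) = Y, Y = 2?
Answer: √475489 ≈ 689.56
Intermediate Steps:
R(v) = 2
√(436567 + (R(8) + 140*278)) = √(436567 + (2 + 140*278)) = √(436567 + (2 + 38920)) = √(436567 + 38922) = √475489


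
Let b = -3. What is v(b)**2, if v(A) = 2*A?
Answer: 36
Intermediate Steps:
v(b)**2 = (2*(-3))**2 = (-6)**2 = 36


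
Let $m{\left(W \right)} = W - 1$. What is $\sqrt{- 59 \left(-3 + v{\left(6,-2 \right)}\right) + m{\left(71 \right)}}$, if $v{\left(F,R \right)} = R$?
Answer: $\sqrt{365} \approx 19.105$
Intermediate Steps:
$m{\left(W \right)} = -1 + W$
$\sqrt{- 59 \left(-3 + v{\left(6,-2 \right)}\right) + m{\left(71 \right)}} = \sqrt{- 59 \left(-3 - 2\right) + \left(-1 + 71\right)} = \sqrt{\left(-59\right) \left(-5\right) + 70} = \sqrt{295 + 70} = \sqrt{365}$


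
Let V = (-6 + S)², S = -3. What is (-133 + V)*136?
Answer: -7072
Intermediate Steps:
V = 81 (V = (-6 - 3)² = (-9)² = 81)
(-133 + V)*136 = (-133 + 81)*136 = -52*136 = -7072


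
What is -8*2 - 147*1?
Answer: -163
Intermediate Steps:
-8*2 - 147*1 = -16 - 147 = -163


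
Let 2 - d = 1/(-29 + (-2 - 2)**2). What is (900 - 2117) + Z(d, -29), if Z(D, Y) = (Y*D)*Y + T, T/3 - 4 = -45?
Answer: 5287/13 ≈ 406.69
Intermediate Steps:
T = -123 (T = 12 + 3*(-45) = 12 - 135 = -123)
d = 27/13 (d = 2 - 1/(-29 + (-2 - 2)**2) = 2 - 1/(-29 + (-4)**2) = 2 - 1/(-29 + 16) = 2 - 1/(-13) = 2 - 1*(-1/13) = 2 + 1/13 = 27/13 ≈ 2.0769)
Z(D, Y) = -123 + D*Y**2 (Z(D, Y) = (Y*D)*Y - 123 = (D*Y)*Y - 123 = D*Y**2 - 123 = -123 + D*Y**2)
(900 - 2117) + Z(d, -29) = (900 - 2117) + (-123 + (27/13)*(-29)**2) = -1217 + (-123 + (27/13)*841) = -1217 + (-123 + 22707/13) = -1217 + 21108/13 = 5287/13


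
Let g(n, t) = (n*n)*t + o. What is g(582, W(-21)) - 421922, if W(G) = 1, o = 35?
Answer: -83163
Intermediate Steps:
g(n, t) = 35 + t*n**2 (g(n, t) = (n*n)*t + 35 = n**2*t + 35 = t*n**2 + 35 = 35 + t*n**2)
g(582, W(-21)) - 421922 = (35 + 1*582**2) - 421922 = (35 + 1*338724) - 421922 = (35 + 338724) - 421922 = 338759 - 421922 = -83163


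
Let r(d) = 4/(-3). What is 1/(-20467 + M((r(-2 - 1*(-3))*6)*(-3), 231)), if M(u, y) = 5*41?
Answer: -1/20262 ≈ -4.9353e-5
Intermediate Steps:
r(d) = -4/3 (r(d) = 4*(-⅓) = -4/3)
M(u, y) = 205
1/(-20467 + M((r(-2 - 1*(-3))*6)*(-3), 231)) = 1/(-20467 + 205) = 1/(-20262) = -1/20262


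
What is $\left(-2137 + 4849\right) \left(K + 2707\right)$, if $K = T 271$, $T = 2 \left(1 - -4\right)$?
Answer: $14690904$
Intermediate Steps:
$T = 10$ ($T = 2 \left(1 + 4\right) = 2 \cdot 5 = 10$)
$K = 2710$ ($K = 10 \cdot 271 = 2710$)
$\left(-2137 + 4849\right) \left(K + 2707\right) = \left(-2137 + 4849\right) \left(2710 + 2707\right) = 2712 \cdot 5417 = 14690904$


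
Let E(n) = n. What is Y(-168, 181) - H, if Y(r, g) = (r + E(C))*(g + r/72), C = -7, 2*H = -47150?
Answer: -23075/3 ≈ -7691.7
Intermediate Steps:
H = -23575 (H = (½)*(-47150) = -23575)
Y(r, g) = (-7 + r)*(g + r/72) (Y(r, g) = (r - 7)*(g + r/72) = (-7 + r)*(g + r*(1/72)) = (-7 + r)*(g + r/72))
Y(-168, 181) - H = (-7*181 - 7/72*(-168) + (1/72)*(-168)² + 181*(-168)) - 1*(-23575) = (-1267 + 49/3 + (1/72)*28224 - 30408) + 23575 = (-1267 + 49/3 + 392 - 30408) + 23575 = -93800/3 + 23575 = -23075/3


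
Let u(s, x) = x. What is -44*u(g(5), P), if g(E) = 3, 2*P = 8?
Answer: -176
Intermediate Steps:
P = 4 (P = (½)*8 = 4)
-44*u(g(5), P) = -44*4 = -176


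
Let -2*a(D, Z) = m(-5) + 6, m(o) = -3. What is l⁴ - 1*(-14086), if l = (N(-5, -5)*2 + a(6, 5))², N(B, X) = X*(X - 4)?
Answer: 963354501125556097/256 ≈ 3.7631e+15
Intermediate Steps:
N(B, X) = X*(-4 + X)
a(D, Z) = -3/2 (a(D, Z) = -(-3 + 6)/2 = -½*3 = -3/2)
l = 31329/4 (l = (-5*(-4 - 5)*2 - 3/2)² = (-5*(-9)*2 - 3/2)² = (45*2 - 3/2)² = (90 - 3/2)² = (177/2)² = 31329/4 ≈ 7832.3)
l⁴ - 1*(-14086) = (31329/4)⁴ - 1*(-14086) = 963354501121950081/256 + 14086 = 963354501125556097/256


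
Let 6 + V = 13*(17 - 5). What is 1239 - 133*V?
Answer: -18711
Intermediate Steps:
V = 150 (V = -6 + 13*(17 - 5) = -6 + 13*12 = -6 + 156 = 150)
1239 - 133*V = 1239 - 133*150 = 1239 - 19950 = -18711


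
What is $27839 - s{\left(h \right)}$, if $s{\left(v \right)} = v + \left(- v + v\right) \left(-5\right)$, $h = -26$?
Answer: $27865$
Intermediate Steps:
$s{\left(v \right)} = v$ ($s{\left(v \right)} = v + 0 \left(-5\right) = v + 0 = v$)
$27839 - s{\left(h \right)} = 27839 - -26 = 27839 + 26 = 27865$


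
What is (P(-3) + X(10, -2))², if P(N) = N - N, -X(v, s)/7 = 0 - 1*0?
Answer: 0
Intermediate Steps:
X(v, s) = 0 (X(v, s) = -7*(0 - 1*0) = -7*(0 + 0) = -7*0 = 0)
P(N) = 0
(P(-3) + X(10, -2))² = (0 + 0)² = 0² = 0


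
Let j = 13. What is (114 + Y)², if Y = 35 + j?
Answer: 26244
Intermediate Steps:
Y = 48 (Y = 35 + 13 = 48)
(114 + Y)² = (114 + 48)² = 162² = 26244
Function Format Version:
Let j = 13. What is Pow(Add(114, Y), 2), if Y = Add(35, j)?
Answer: 26244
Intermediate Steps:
Y = 48 (Y = Add(35, 13) = 48)
Pow(Add(114, Y), 2) = Pow(Add(114, 48), 2) = Pow(162, 2) = 26244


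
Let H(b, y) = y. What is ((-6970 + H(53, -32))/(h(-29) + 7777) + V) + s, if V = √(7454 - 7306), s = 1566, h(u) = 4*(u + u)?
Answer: 3936156/2515 + 2*√37 ≈ 1577.2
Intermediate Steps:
h(u) = 8*u (h(u) = 4*(2*u) = 8*u)
V = 2*√37 (V = √148 = 2*√37 ≈ 12.166)
((-6970 + H(53, -32))/(h(-29) + 7777) + V) + s = ((-6970 - 32)/(8*(-29) + 7777) + 2*√37) + 1566 = (-7002/(-232 + 7777) + 2*√37) + 1566 = (-7002/7545 + 2*√37) + 1566 = (-7002*1/7545 + 2*√37) + 1566 = (-2334/2515 + 2*√37) + 1566 = 3936156/2515 + 2*√37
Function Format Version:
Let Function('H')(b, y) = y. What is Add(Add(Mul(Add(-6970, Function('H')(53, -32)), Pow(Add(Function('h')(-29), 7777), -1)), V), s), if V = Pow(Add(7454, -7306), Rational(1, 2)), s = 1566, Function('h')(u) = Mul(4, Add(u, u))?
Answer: Add(Rational(3936156, 2515), Mul(2, Pow(37, Rational(1, 2)))) ≈ 1577.2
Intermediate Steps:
Function('h')(u) = Mul(8, u) (Function('h')(u) = Mul(4, Mul(2, u)) = Mul(8, u))
V = Mul(2, Pow(37, Rational(1, 2))) (V = Pow(148, Rational(1, 2)) = Mul(2, Pow(37, Rational(1, 2))) ≈ 12.166)
Add(Add(Mul(Add(-6970, Function('H')(53, -32)), Pow(Add(Function('h')(-29), 7777), -1)), V), s) = Add(Add(Mul(Add(-6970, -32), Pow(Add(Mul(8, -29), 7777), -1)), Mul(2, Pow(37, Rational(1, 2)))), 1566) = Add(Add(Mul(-7002, Pow(Add(-232, 7777), -1)), Mul(2, Pow(37, Rational(1, 2)))), 1566) = Add(Add(Mul(-7002, Pow(7545, -1)), Mul(2, Pow(37, Rational(1, 2)))), 1566) = Add(Add(Mul(-7002, Rational(1, 7545)), Mul(2, Pow(37, Rational(1, 2)))), 1566) = Add(Add(Rational(-2334, 2515), Mul(2, Pow(37, Rational(1, 2)))), 1566) = Add(Rational(3936156, 2515), Mul(2, Pow(37, Rational(1, 2))))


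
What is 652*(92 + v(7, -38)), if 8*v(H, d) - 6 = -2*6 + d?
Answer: 56398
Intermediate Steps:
v(H, d) = -¾ + d/8 (v(H, d) = ¾ + (-2*6 + d)/8 = ¾ + (-12 + d)/8 = ¾ + (-3/2 + d/8) = -¾ + d/8)
652*(92 + v(7, -38)) = 652*(92 + (-¾ + (⅛)*(-38))) = 652*(92 + (-¾ - 19/4)) = 652*(92 - 11/2) = 652*(173/2) = 56398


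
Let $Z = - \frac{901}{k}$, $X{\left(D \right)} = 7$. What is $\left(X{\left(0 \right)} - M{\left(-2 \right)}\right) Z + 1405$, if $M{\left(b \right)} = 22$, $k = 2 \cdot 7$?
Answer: $\frac{33185}{14} \approx 2370.4$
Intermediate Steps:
$k = 14$
$Z = - \frac{901}{14} \approx -64.357$
$\left(X{\left(0 \right)} - M{\left(-2 \right)}\right) Z + 1405 = \left(7 - 22\right) \left(- \frac{901}{14}\right) + 1405 = \left(-15\right) \left(- \frac{901}{14}\right) + 1405 = \frac{13515}{14} + 1405 = \frac{33185}{14}$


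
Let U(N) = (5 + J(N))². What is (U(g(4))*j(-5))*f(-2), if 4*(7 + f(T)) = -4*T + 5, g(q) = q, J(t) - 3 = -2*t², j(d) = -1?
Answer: 2160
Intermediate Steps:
J(t) = 3 - 2*t²
f(T) = -23/4 - T (f(T) = -7 + (-4*T + 5)/4 = -7 + (5 - 4*T)/4 = -7 + (5/4 - T) = -23/4 - T)
U(N) = (8 - 2*N²)² (U(N) = (5 + (3 - 2*N²))² = (8 - 2*N²)²)
(U(g(4))*j(-5))*f(-2) = ((4*(-4 + 4²)²)*(-1))*(-23/4 - 1*(-2)) = ((4*(-4 + 16)²)*(-1))*(-23/4 + 2) = ((4*12²)*(-1))*(-15/4) = ((4*144)*(-1))*(-15/4) = (576*(-1))*(-15/4) = -576*(-15/4) = 2160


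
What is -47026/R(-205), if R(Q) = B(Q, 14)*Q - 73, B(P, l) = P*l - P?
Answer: -3359/39018 ≈ -0.086088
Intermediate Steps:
B(P, l) = -P + P*l
R(Q) = -73 + 13*Q**2 (R(Q) = (Q*(-1 + 14))*Q - 73 = (Q*13)*Q - 73 = (13*Q)*Q - 73 = 13*Q**2 - 73 = -73 + 13*Q**2)
-47026/R(-205) = -47026/(-73 + 13*(-205)**2) = -47026/(-73 + 13*42025) = -47026/(-73 + 546325) = -47026/546252 = -47026*1/546252 = -3359/39018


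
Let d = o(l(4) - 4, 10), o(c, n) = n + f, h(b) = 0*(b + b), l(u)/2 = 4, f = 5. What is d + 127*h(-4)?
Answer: 15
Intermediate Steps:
l(u) = 8 (l(u) = 2*4 = 8)
h(b) = 0 (h(b) = 0*(2*b) = 0)
o(c, n) = 5 + n (o(c, n) = n + 5 = 5 + n)
d = 15 (d = 5 + 10 = 15)
d + 127*h(-4) = 15 + 127*0 = 15 + 0 = 15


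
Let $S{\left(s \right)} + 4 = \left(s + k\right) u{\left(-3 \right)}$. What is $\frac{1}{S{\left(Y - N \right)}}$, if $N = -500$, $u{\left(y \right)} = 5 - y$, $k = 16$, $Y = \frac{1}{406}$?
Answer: $\frac{203}{837176} \approx 0.00024248$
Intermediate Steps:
$Y = \frac{1}{406} \approx 0.0024631$
$S{\left(s \right)} = 124 + 8 s$ ($S{\left(s \right)} = -4 + \left(s + 16\right) \left(5 - -3\right) = -4 + \left(16 + s\right) \left(5 + 3\right) = -4 + \left(16 + s\right) 8 = -4 + \left(128 + 8 s\right) = 124 + 8 s$)
$\frac{1}{S{\left(Y - N \right)}} = \frac{1}{124 + 8 \left(\frac{1}{406} - -500\right)} = \frac{1}{124 + 8 \left(\frac{1}{406} + 500\right)} = \frac{1}{124 + 8 \cdot \frac{203001}{406}} = \frac{1}{124 + \frac{812004}{203}} = \frac{1}{\frac{837176}{203}} = \frac{203}{837176}$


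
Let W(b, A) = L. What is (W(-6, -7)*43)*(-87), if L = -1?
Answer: 3741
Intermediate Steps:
W(b, A) = -1
(W(-6, -7)*43)*(-87) = -1*43*(-87) = -43*(-87) = 3741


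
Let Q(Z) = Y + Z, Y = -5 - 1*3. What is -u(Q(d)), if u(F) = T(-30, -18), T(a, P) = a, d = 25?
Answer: 30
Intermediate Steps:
Y = -8 (Y = -5 - 3 = -8)
Q(Z) = -8 + Z
u(F) = -30
-u(Q(d)) = -1*(-30) = 30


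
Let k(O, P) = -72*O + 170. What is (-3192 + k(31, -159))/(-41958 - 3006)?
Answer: 2627/22482 ≈ 0.11685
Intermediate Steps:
k(O, P) = 170 - 72*O
(-3192 + k(31, -159))/(-41958 - 3006) = (-3192 + (170 - 72*31))/(-41958 - 3006) = (-3192 + (170 - 2232))/(-44964) = (-3192 - 2062)*(-1/44964) = -5254*(-1/44964) = 2627/22482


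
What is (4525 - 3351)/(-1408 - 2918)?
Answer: -587/2163 ≈ -0.27138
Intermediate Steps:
(4525 - 3351)/(-1408 - 2918) = 1174/(-4326) = 1174*(-1/4326) = -587/2163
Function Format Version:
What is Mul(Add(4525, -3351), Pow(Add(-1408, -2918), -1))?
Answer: Rational(-587, 2163) ≈ -0.27138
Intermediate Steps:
Mul(Add(4525, -3351), Pow(Add(-1408, -2918), -1)) = Mul(1174, Pow(-4326, -1)) = Mul(1174, Rational(-1, 4326)) = Rational(-587, 2163)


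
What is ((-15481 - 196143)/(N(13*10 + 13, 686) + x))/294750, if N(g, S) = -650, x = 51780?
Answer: -52906/3767641875 ≈ -1.4042e-5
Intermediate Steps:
((-15481 - 196143)/(N(13*10 + 13, 686) + x))/294750 = ((-15481 - 196143)/(-650 + 51780))/294750 = -211624/51130*(1/294750) = -211624*1/51130*(1/294750) = -105812/25565*1/294750 = -52906/3767641875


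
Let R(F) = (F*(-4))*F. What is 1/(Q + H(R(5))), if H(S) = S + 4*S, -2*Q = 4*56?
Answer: -1/612 ≈ -0.0016340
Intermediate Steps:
R(F) = -4*F² (R(F) = (-4*F)*F = -4*F²)
Q = -112 (Q = -2*56 = -½*224 = -112)
H(S) = 5*S
1/(Q + H(R(5))) = 1/(-112 + 5*(-4*5²)) = 1/(-112 + 5*(-4*25)) = 1/(-112 + 5*(-100)) = 1/(-112 - 500) = 1/(-612) = -1/612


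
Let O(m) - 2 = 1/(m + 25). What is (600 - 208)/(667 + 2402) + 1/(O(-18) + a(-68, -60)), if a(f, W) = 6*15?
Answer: 91441/659835 ≈ 0.13858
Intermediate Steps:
a(f, W) = 90
O(m) = 2 + 1/(25 + m) (O(m) = 2 + 1/(m + 25) = 2 + 1/(25 + m))
(600 - 208)/(667 + 2402) + 1/(O(-18) + a(-68, -60)) = (600 - 208)/(667 + 2402) + 1/((51 + 2*(-18))/(25 - 18) + 90) = 392/3069 + 1/((51 - 36)/7 + 90) = 392*(1/3069) + 1/((1/7)*15 + 90) = 392/3069 + 1/(15/7 + 90) = 392/3069 + 1/(645/7) = 392/3069 + 7/645 = 91441/659835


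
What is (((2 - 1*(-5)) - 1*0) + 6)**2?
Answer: 169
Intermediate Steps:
(((2 - 1*(-5)) - 1*0) + 6)**2 = (((2 + 5) + 0) + 6)**2 = ((7 + 0) + 6)**2 = (7 + 6)**2 = 13**2 = 169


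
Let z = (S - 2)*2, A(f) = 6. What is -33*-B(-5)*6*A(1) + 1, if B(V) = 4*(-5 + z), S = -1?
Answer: -52271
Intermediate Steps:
z = -6 (z = (-1 - 2)*2 = -3*2 = -6)
B(V) = -44 (B(V) = 4*(-5 - 6) = 4*(-11) = -44)
-33*-B(-5)*6*A(1) + 1 = -33*-1*(-44)*6*6 + 1 = -33*44*6*6 + 1 = -8712*6 + 1 = -33*1584 + 1 = -52272 + 1 = -52271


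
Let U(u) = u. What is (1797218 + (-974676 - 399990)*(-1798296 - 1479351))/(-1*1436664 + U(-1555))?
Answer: -4505671688120/1438219 ≈ -3.1328e+6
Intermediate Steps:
(1797218 + (-974676 - 399990)*(-1798296 - 1479351))/(-1*1436664 + U(-1555)) = (1797218 + (-974676 - 399990)*(-1798296 - 1479351))/(-1*1436664 - 1555) = (1797218 - 1374666*(-3277647))/(-1436664 - 1555) = (1797218 + 4505669890902)/(-1438219) = 4505671688120*(-1/1438219) = -4505671688120/1438219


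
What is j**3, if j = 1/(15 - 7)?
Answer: 1/512 ≈ 0.0019531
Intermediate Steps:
j = 1/8 ≈ 0.12500
j**3 = (1/8)**3 = 1/512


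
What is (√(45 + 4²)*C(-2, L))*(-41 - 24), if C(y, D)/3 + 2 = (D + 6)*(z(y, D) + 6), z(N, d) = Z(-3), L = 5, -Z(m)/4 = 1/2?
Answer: -8190*√61 ≈ -63966.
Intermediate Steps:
Z(m) = -2 (Z(m) = -4/2 = -4*½ = -2)
z(N, d) = -2
C(y, D) = 66 + 12*D (C(y, D) = -6 + 3*((D + 6)*(-2 + 6)) = -6 + 3*((6 + D)*4) = -6 + 3*(24 + 4*D) = -6 + (72 + 12*D) = 66 + 12*D)
(√(45 + 4²)*C(-2, L))*(-41 - 24) = (√(45 + 4²)*(66 + 12*5))*(-41 - 24) = (√(45 + 16)*(66 + 60))*(-65) = (√61*126)*(-65) = (126*√61)*(-65) = -8190*√61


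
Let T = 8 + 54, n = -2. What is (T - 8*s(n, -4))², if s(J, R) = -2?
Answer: 6084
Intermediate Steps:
T = 62
(T - 8*s(n, -4))² = (62 - 8*(-2))² = (62 + 16)² = 78² = 6084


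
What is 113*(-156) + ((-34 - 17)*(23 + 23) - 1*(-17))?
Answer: -19957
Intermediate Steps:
113*(-156) + ((-34 - 17)*(23 + 23) - 1*(-17)) = -17628 + (-51*46 + 17) = -17628 + (-2346 + 17) = -17628 - 2329 = -19957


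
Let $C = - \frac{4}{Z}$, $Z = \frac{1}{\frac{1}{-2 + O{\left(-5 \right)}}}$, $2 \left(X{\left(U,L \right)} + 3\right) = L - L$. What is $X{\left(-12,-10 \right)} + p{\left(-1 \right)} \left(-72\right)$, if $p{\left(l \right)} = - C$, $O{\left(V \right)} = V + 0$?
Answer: $\frac{267}{7} \approx 38.143$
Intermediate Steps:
$O{\left(V \right)} = V$
$X{\left(U,L \right)} = -3$ ($X{\left(U,L \right)} = -3 + \frac{L - L}{2} = -3 + \frac{1}{2} \cdot 0 = -3 + 0 = -3$)
$Z = -7$ ($Z = \frac{1}{\frac{1}{-2 - 5}} = \frac{1}{\frac{1}{-7}} = \frac{1}{- \frac{1}{7}} = -7$)
$C = \frac{4}{7}$ ($C = - \frac{4}{-7} = \left(-4\right) \left(- \frac{1}{7}\right) = \frac{4}{7} \approx 0.57143$)
$p{\left(l \right)} = - \frac{4}{7}$ ($p{\left(l \right)} = \left(-1\right) \frac{4}{7} = - \frac{4}{7}$)
$X{\left(-12,-10 \right)} + p{\left(-1 \right)} \left(-72\right) = -3 - - \frac{288}{7} = -3 + \frac{288}{7} = \frac{267}{7}$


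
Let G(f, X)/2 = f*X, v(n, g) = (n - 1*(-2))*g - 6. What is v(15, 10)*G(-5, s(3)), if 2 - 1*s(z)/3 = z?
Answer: 4920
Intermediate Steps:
s(z) = 6 - 3*z
v(n, g) = -6 + g*(2 + n) (v(n, g) = (n + 2)*g - 6 = (2 + n)*g - 6 = g*(2 + n) - 6 = -6 + g*(2 + n))
G(f, X) = 2*X*f (G(f, X) = 2*(f*X) = 2*(X*f) = 2*X*f)
v(15, 10)*G(-5, s(3)) = (-6 + 2*10 + 10*15)*(2*(6 - 3*3)*(-5)) = (-6 + 20 + 150)*(2*(6 - 9)*(-5)) = 164*(2*(-3)*(-5)) = 164*30 = 4920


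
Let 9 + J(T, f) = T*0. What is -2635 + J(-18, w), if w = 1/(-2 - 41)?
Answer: -2644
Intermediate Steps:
w = -1/43 (w = 1/(-43) = -1/43 ≈ -0.023256)
J(T, f) = -9 (J(T, f) = -9 + T*0 = -9 + 0 = -9)
-2635 + J(-18, w) = -2635 - 9 = -2644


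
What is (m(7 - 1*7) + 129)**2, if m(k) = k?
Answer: 16641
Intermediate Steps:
(m(7 - 1*7) + 129)**2 = ((7 - 1*7) + 129)**2 = ((7 - 7) + 129)**2 = (0 + 129)**2 = 129**2 = 16641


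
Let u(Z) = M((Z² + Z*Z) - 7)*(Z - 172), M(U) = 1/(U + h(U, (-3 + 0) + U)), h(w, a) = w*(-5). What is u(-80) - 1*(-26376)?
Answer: 337428231/12793 ≈ 26376.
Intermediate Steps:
h(w, a) = -5*w
M(U) = -1/(4*U) (M(U) = 1/(U - 5*U) = 1/(-4*U) = -1/(4*U))
u(Z) = -(-172 + Z)/(4*(-7 + 2*Z²)) (u(Z) = (-1/(4*((Z² + Z*Z) - 7)))*(Z - 172) = (-1/(4*((Z² + Z²) - 7)))*(-172 + Z) = (-1/(4*(2*Z² - 7)))*(-172 + Z) = (-1/(4*(-7 + 2*Z²)))*(-172 + Z) = -(-172 + Z)/(4*(-7 + 2*Z²)))
u(-80) - 1*(-26376) = (172 - 1*(-80))/(4*(-7 + 2*(-80)²)) - 1*(-26376) = (172 + 80)/(4*(-7 + 2*6400)) + 26376 = (¼)*252/(-7 + 12800) + 26376 = (¼)*252/12793 + 26376 = (¼)*(1/12793)*252 + 26376 = 63/12793 + 26376 = 337428231/12793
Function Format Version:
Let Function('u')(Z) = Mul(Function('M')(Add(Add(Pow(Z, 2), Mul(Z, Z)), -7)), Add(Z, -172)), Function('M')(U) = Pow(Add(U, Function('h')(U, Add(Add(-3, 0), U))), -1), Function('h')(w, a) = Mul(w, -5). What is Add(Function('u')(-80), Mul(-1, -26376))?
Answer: Rational(337428231, 12793) ≈ 26376.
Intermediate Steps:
Function('h')(w, a) = Mul(-5, w)
Function('M')(U) = Mul(Rational(-1, 4), Pow(U, -1)) (Function('M')(U) = Pow(Add(U, Mul(-5, U)), -1) = Pow(Mul(-4, U), -1) = Mul(Rational(-1, 4), Pow(U, -1)))
Function('u')(Z) = Mul(Rational(-1, 4), Pow(Add(-7, Mul(2, Pow(Z, 2))), -1), Add(-172, Z)) (Function('u')(Z) = Mul(Mul(Rational(-1, 4), Pow(Add(Add(Pow(Z, 2), Mul(Z, Z)), -7), -1)), Add(Z, -172)) = Mul(Mul(Rational(-1, 4), Pow(Add(Add(Pow(Z, 2), Pow(Z, 2)), -7), -1)), Add(-172, Z)) = Mul(Mul(Rational(-1, 4), Pow(Add(Mul(2, Pow(Z, 2)), -7), -1)), Add(-172, Z)) = Mul(Mul(Rational(-1, 4), Pow(Add(-7, Mul(2, Pow(Z, 2))), -1)), Add(-172, Z)) = Mul(Rational(-1, 4), Pow(Add(-7, Mul(2, Pow(Z, 2))), -1), Add(-172, Z)))
Add(Function('u')(-80), Mul(-1, -26376)) = Add(Mul(Rational(1, 4), Pow(Add(-7, Mul(2, Pow(-80, 2))), -1), Add(172, Mul(-1, -80))), Mul(-1, -26376)) = Add(Mul(Rational(1, 4), Pow(Add(-7, Mul(2, 6400)), -1), Add(172, 80)), 26376) = Add(Mul(Rational(1, 4), Pow(Add(-7, 12800), -1), 252), 26376) = Add(Mul(Rational(1, 4), Pow(12793, -1), 252), 26376) = Add(Mul(Rational(1, 4), Rational(1, 12793), 252), 26376) = Add(Rational(63, 12793), 26376) = Rational(337428231, 12793)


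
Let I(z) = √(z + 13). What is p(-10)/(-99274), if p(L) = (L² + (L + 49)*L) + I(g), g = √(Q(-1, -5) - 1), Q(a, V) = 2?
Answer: 145/49637 - √14/99274 ≈ 0.0028835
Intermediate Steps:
g = 1 (g = √(2 - 1) = √1 = 1)
I(z) = √(13 + z)
p(L) = √14 + L² + L*(49 + L) (p(L) = (L² + (L + 49)*L) + √(13 + 1) = (L² + (49 + L)*L) + √14 = (L² + L*(49 + L)) + √14 = √14 + L² + L*(49 + L))
p(-10)/(-99274) = (√14 + 2*(-10)² + 49*(-10))/(-99274) = (√14 + 2*100 - 490)*(-1/99274) = (√14 + 200 - 490)*(-1/99274) = (-290 + √14)*(-1/99274) = 145/49637 - √14/99274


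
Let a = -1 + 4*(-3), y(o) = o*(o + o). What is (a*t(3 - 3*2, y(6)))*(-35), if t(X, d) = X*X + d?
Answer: 36855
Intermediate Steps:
y(o) = 2*o² (y(o) = o*(2*o) = 2*o²)
t(X, d) = d + X² (t(X, d) = X² + d = d + X²)
a = -13 (a = -1 - 12 = -13)
(a*t(3 - 3*2, y(6)))*(-35) = -13*(2*6² + (3 - 3*2)²)*(-35) = -13*(2*36 + (3 - 6)²)*(-35) = -13*(72 + (-3)²)*(-35) = -13*(72 + 9)*(-35) = -13*81*(-35) = -1053*(-35) = 36855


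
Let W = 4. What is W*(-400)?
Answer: -1600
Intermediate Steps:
W*(-400) = 4*(-400) = -1600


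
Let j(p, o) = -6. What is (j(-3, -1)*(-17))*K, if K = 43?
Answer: 4386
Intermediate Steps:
(j(-3, -1)*(-17))*K = -6*(-17)*43 = 102*43 = 4386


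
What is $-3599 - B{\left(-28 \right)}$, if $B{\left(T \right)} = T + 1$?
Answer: $-3572$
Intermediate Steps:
$B{\left(T \right)} = 1 + T$
$-3599 - B{\left(-28 \right)} = -3599 - \left(1 - 28\right) = -3599 - -27 = -3599 + 27 = -3572$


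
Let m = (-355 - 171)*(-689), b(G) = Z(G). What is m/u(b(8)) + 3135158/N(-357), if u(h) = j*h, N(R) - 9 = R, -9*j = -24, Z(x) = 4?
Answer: 34754395/1392 ≈ 24967.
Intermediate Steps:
j = 8/3 (j = -⅑*(-24) = 8/3 ≈ 2.6667)
b(G) = 4
N(R) = 9 + R
u(h) = 8*h/3
m = 362414 (m = -526*(-689) = 362414)
m/u(b(8)) + 3135158/N(-357) = 362414/(((8/3)*4)) + 3135158/(9 - 357) = 362414/(32/3) + 3135158/(-348) = 362414*(3/32) + 3135158*(-1/348) = 543621/16 - 1567579/174 = 34754395/1392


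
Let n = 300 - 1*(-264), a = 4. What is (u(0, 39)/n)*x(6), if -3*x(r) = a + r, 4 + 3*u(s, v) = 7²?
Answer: -25/282 ≈ -0.088652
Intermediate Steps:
u(s, v) = 15 (u(s, v) = -4/3 + (⅓)*7² = -4/3 + (⅓)*49 = -4/3 + 49/3 = 15)
x(r) = -4/3 - r/3 (x(r) = -(4 + r)/3 = -4/3 - r/3)
n = 564 (n = 300 + 264 = 564)
(u(0, 39)/n)*x(6) = (15/564)*(-4/3 - ⅓*6) = (15*(1/564))*(-4/3 - 2) = (5/188)*(-10/3) = -25/282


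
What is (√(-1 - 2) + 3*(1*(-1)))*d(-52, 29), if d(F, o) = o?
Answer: -87 + 29*I*√3 ≈ -87.0 + 50.229*I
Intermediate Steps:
(√(-1 - 2) + 3*(1*(-1)))*d(-52, 29) = (√(-1 - 2) + 3*(1*(-1)))*29 = (√(-3) + 3*(-1))*29 = (I*√3 - 3)*29 = (-3 + I*√3)*29 = -87 + 29*I*√3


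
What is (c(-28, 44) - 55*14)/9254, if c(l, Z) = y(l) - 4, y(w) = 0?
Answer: -387/4627 ≈ -0.083640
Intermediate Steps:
c(l, Z) = -4 (c(l, Z) = 0 - 4 = -4)
(c(-28, 44) - 55*14)/9254 = (-4 - 55*14)/9254 = (-4 - 770)*(1/9254) = -774*1/9254 = -387/4627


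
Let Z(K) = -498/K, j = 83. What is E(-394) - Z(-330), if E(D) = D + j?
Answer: -17188/55 ≈ -312.51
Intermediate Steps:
E(D) = 83 + D (E(D) = D + 83 = 83 + D)
E(-394) - Z(-330) = (83 - 394) - (-498)/(-330) = -311 - (-498)*(-1)/330 = -311 - 1*83/55 = -311 - 83/55 = -17188/55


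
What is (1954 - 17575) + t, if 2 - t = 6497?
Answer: -22116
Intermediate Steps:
t = -6495 (t = 2 - 1*6497 = 2 - 6497 = -6495)
(1954 - 17575) + t = (1954 - 17575) - 6495 = -15621 - 6495 = -22116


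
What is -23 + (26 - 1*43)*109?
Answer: -1876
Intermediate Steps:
-23 + (26 - 1*43)*109 = -23 + (26 - 43)*109 = -23 - 17*109 = -23 - 1853 = -1876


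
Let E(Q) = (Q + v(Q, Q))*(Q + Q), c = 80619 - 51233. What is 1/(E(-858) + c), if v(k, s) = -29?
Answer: 1/1551478 ≈ 6.4455e-7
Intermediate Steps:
c = 29386
E(Q) = 2*Q*(-29 + Q) (E(Q) = (Q - 29)*(Q + Q) = (-29 + Q)*(2*Q) = 2*Q*(-29 + Q))
1/(E(-858) + c) = 1/(2*(-858)*(-29 - 858) + 29386) = 1/(2*(-858)*(-887) + 29386) = 1/(1522092 + 29386) = 1/1551478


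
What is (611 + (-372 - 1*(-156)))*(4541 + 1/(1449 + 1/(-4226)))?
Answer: 10983644572005/6123473 ≈ 1.7937e+6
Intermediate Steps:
(611 + (-372 - 1*(-156)))*(4541 + 1/(1449 + 1/(-4226))) = (611 + (-372 + 156))*(4541 + 1/(1449 - 1/4226)) = (611 - 216)*(4541 + 1/(6123473/4226)) = 395*(4541 + 4226/6123473) = 395*(27806695119/6123473) = 10983644572005/6123473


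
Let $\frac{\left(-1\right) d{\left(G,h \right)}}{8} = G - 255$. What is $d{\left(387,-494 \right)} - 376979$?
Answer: $-378035$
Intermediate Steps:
$d{\left(G,h \right)} = 2040 - 8 G$ ($d{\left(G,h \right)} = - 8 \left(G - 255\right) = - 8 \left(-255 + G\right) = 2040 - 8 G$)
$d{\left(387,-494 \right)} - 376979 = \left(2040 - 3096\right) - 376979 = -1056 - 376979 = -378035$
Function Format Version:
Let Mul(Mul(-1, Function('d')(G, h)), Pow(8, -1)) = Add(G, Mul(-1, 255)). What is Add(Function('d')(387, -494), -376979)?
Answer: -378035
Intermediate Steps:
Function('d')(G, h) = Add(2040, Mul(-8, G)) (Function('d')(G, h) = Mul(-8, Add(G, Mul(-1, 255))) = Mul(-8, Add(G, -255)) = Mul(-8, Add(-255, G)) = Add(2040, Mul(-8, G)))
Add(Function('d')(387, -494), -376979) = Add(Add(2040, Mul(-8, 387)), -376979) = Add(Add(2040, -3096), -376979) = Add(-1056, -376979) = -378035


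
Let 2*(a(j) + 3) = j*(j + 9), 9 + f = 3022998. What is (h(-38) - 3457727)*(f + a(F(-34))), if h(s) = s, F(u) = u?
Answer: -10454244736415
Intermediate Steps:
f = 3022989 (f = -9 + 3022998 = 3022989)
a(j) = -3 + j*(9 + j)/2 (a(j) = -3 + (j*(j + 9))/2 = -3 + (j*(9 + j))/2 = -3 + j*(9 + j)/2)
(h(-38) - 3457727)*(f + a(F(-34))) = (-38 - 3457727)*(3022989 + (-3 + (1/2)*(-34)**2 + (9/2)*(-34))) = -3457765*(3022989 + (-3 + (1/2)*1156 - 153)) = -3457765*(3022989 + (-3 + 578 - 153)) = -3457765*(3022989 + 422) = -3457765*3023411 = -10454244736415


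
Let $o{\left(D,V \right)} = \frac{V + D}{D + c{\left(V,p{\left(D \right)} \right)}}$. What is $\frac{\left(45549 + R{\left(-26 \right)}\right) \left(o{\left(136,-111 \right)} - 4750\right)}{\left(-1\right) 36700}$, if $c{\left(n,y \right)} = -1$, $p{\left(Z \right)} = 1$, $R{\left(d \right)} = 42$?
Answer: $\frac{389787853}{66060} \approx 5900.5$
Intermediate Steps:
$o{\left(D,V \right)} = \frac{D + V}{-1 + D}$ ($o{\left(D,V \right)} = \frac{V + D}{D - 1} = \frac{D + V}{-1 + D}$)
$\frac{\left(45549 + R{\left(-26 \right)}\right) \left(o{\left(136,-111 \right)} - 4750\right)}{\left(-1\right) 36700} = \frac{\left(45549 + 42\right) \left(\frac{136 - 111}{-1 + 136} - 4750\right)}{\left(-1\right) 36700} = \frac{45591 \left(\frac{1}{135} \cdot 25 - 4750\right)}{-36700} = 45591 \left(\frac{1}{135} \cdot 25 - 4750\right) \left(- \frac{1}{36700}\right) = 45591 \left(\frac{5}{27} - 4750\right) \left(- \frac{1}{36700}\right) = 45591 \left(- \frac{128245}{27}\right) \left(- \frac{1}{36700}\right) = \left(- \frac{1948939265}{9}\right) \left(- \frac{1}{36700}\right) = \frac{389787853}{66060}$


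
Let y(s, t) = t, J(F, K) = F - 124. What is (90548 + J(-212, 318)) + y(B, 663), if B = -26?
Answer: 90875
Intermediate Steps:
J(F, K) = -124 + F
(90548 + J(-212, 318)) + y(B, 663) = (90548 + (-124 - 212)) + 663 = (90548 - 336) + 663 = 90212 + 663 = 90875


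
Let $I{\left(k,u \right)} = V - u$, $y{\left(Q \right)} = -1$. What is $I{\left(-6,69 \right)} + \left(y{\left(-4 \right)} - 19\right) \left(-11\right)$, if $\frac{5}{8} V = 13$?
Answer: $\frac{859}{5} \approx 171.8$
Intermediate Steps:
$V = \frac{104}{5}$ ($V = \frac{8}{5} \cdot 13 = \frac{104}{5} \approx 20.8$)
$I{\left(k,u \right)} = \frac{104}{5} - u$
$I{\left(-6,69 \right)} + \left(y{\left(-4 \right)} - 19\right) \left(-11\right) = \left(\frac{104}{5} - 69\right) + \left(-1 - 19\right) \left(-11\right) = \left(\frac{104}{5} - 69\right) - -220 = - \frac{241}{5} + 220 = \frac{859}{5}$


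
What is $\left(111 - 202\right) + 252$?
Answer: $161$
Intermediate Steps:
$\left(111 - 202\right) + 252 = -91 + 252 = 161$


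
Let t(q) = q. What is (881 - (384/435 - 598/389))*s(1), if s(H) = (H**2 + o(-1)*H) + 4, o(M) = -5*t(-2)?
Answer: 149189169/11281 ≈ 13225.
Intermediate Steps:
o(M) = 10 (o(M) = -5*(-2) = 10)
s(H) = 4 + H**2 + 10*H (s(H) = (H**2 + 10*H) + 4 = 4 + H**2 + 10*H)
(881 - (384/435 - 598/389))*s(1) = (881 - (384/435 - 598/389))*(4 + 1**2 + 10*1) = (881 - (384*(1/435) - 598*1/389))*(4 + 1 + 10) = (881 - (128/145 - 598/389))*15 = (881 - 1*(-36918/56405))*15 = (881 + 36918/56405)*15 = (49729723/56405)*15 = 149189169/11281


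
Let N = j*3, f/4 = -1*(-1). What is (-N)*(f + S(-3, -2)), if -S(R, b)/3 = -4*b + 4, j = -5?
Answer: -480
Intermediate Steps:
f = 4 (f = 4*(-1*(-1)) = 4*1 = 4)
S(R, b) = -12 + 12*b (S(R, b) = -3*(-4*b + 4) = -3*(4 - 4*b) = -12 + 12*b)
N = -15 (N = -5*3 = -15)
(-N)*(f + S(-3, -2)) = (-1*(-15))*(4 + (-12 + 12*(-2))) = 15*(4 + (-12 - 24)) = 15*(4 - 36) = 15*(-32) = -480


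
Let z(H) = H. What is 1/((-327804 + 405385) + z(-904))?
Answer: 1/76677 ≈ 1.3042e-5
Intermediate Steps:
1/((-327804 + 405385) + z(-904)) = 1/((-327804 + 405385) - 904) = 1/(77581 - 904) = 1/76677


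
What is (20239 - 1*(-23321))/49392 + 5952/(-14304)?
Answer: 47613/102214 ≈ 0.46582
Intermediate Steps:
(20239 - 1*(-23321))/49392 + 5952/(-14304) = (20239 + 23321)*(1/49392) + 5952*(-1/14304) = 43560*(1/49392) - 62/149 = 605/686 - 62/149 = 47613/102214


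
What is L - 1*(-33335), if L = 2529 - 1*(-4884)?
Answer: 40748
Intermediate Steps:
L = 7413 (L = 2529 + 4884 = 7413)
L - 1*(-33335) = 7413 - 1*(-33335) = 7413 + 33335 = 40748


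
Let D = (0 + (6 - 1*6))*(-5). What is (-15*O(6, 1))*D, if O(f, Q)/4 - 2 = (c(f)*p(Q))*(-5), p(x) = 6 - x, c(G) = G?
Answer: 0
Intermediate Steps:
D = 0 (D = (0 + (6 - 6))*(-5) = (0 + 0)*(-5) = 0*(-5) = 0)
O(f, Q) = 8 - 20*f*(6 - Q) (O(f, Q) = 8 + 4*((f*(6 - Q))*(-5)) = 8 + 4*(-5*f*(6 - Q)) = 8 - 20*f*(6 - Q))
(-15*O(6, 1))*D = -15*(8 + 20*6*(-6 + 1))*0 = -15*(8 + 20*6*(-5))*0 = -15*(8 - 600)*0 = -15*(-592)*0 = 8880*0 = 0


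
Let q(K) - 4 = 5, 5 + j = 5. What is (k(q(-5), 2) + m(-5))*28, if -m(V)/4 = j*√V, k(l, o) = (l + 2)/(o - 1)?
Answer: 308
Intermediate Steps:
j = 0 (j = -5 + 5 = 0)
q(K) = 9 (q(K) = 4 + 5 = 9)
k(l, o) = (2 + l)/(-1 + o)
m(V) = 0 (m(V) = -0*√V = -4*0 = 0)
(k(q(-5), 2) + m(-5))*28 = ((2 + 9)/(-1 + 2) + 0)*28 = (11/1 + 0)*28 = (1*11 + 0)*28 = (11 + 0)*28 = 11*28 = 308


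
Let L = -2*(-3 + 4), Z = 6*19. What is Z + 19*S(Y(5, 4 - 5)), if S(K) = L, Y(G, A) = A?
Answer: 76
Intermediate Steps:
Z = 114
L = -2 (L = -2*1 = -2)
S(K) = -2
Z + 19*S(Y(5, 4 - 5)) = 114 + 19*(-2) = 114 - 38 = 76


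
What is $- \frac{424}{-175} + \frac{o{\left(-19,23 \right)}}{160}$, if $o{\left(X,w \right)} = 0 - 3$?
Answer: $\frac{13463}{5600} \approx 2.4041$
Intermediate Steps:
$o{\left(X,w \right)} = -3$
$- \frac{424}{-175} + \frac{o{\left(-19,23 \right)}}{160} = - \frac{424}{-175} - \frac{3}{160} = \left(-424\right) \left(- \frac{1}{175}\right) - \frac{3}{160} = \frac{424}{175} - \frac{3}{160} = \frac{13463}{5600}$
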